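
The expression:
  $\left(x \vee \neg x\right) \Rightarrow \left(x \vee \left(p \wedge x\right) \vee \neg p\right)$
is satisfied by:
  {x: True, p: False}
  {p: False, x: False}
  {p: True, x: True}


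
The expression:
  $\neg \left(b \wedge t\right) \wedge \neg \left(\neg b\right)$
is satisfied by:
  {b: True, t: False}


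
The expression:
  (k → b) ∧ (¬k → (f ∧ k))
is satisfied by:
  {b: True, k: True}


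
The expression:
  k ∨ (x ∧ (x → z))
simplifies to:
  k ∨ (x ∧ z)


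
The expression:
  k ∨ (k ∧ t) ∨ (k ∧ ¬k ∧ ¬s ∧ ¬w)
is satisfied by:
  {k: True}


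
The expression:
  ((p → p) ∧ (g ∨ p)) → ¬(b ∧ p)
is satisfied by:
  {p: False, b: False}
  {b: True, p: False}
  {p: True, b: False}


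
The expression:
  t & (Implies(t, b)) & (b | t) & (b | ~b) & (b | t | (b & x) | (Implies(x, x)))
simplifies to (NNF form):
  b & t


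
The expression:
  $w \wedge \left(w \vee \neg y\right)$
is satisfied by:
  {w: True}


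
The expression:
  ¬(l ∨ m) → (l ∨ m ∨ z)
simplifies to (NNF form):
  l ∨ m ∨ z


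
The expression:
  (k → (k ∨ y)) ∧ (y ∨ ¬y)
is always true.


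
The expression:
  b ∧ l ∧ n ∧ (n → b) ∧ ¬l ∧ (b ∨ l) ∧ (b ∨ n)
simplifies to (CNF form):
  False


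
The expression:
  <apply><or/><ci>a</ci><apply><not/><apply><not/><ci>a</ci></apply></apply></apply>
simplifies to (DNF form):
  <ci>a</ci>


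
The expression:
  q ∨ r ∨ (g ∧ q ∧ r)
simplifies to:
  q ∨ r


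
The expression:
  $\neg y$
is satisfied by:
  {y: False}


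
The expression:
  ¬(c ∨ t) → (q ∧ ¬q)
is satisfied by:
  {t: True, c: True}
  {t: True, c: False}
  {c: True, t: False}


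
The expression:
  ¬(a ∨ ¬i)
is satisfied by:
  {i: True, a: False}


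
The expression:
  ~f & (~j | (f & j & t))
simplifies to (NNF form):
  ~f & ~j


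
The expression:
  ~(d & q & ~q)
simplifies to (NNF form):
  True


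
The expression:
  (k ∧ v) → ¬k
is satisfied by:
  {k: False, v: False}
  {v: True, k: False}
  {k: True, v: False}


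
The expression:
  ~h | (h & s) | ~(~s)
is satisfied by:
  {s: True, h: False}
  {h: False, s: False}
  {h: True, s: True}


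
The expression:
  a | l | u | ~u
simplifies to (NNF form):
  True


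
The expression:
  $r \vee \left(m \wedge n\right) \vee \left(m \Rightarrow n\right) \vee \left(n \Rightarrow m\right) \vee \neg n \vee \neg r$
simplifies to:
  $\text{True}$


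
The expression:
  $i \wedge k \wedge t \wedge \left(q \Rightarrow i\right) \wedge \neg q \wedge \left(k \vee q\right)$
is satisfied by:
  {t: True, i: True, k: True, q: False}


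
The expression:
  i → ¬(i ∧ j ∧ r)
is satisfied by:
  {i: False, r: False, j: False}
  {j: True, i: False, r: False}
  {r: True, i: False, j: False}
  {j: True, r: True, i: False}
  {i: True, j: False, r: False}
  {j: True, i: True, r: False}
  {r: True, i: True, j: False}


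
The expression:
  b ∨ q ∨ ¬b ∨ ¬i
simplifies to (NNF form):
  True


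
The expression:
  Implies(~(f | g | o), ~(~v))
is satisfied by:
  {g: True, o: True, v: True, f: True}
  {g: True, o: True, v: True, f: False}
  {g: True, o: True, f: True, v: False}
  {g: True, o: True, f: False, v: False}
  {g: True, v: True, f: True, o: False}
  {g: True, v: True, f: False, o: False}
  {g: True, v: False, f: True, o: False}
  {g: True, v: False, f: False, o: False}
  {o: True, v: True, f: True, g: False}
  {o: True, v: True, f: False, g: False}
  {o: True, f: True, v: False, g: False}
  {o: True, f: False, v: False, g: False}
  {v: True, f: True, o: False, g: False}
  {v: True, o: False, f: False, g: False}
  {f: True, o: False, v: False, g: False}


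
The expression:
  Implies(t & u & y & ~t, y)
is always true.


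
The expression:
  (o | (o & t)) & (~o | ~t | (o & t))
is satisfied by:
  {o: True}


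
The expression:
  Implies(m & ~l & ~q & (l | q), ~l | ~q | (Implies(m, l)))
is always true.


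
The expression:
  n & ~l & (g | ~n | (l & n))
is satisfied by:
  {g: True, n: True, l: False}


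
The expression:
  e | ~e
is always true.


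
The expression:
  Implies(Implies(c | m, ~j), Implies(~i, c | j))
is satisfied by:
  {i: True, c: True, j: True}
  {i: True, c: True, j: False}
  {i: True, j: True, c: False}
  {i: True, j: False, c: False}
  {c: True, j: True, i: False}
  {c: True, j: False, i: False}
  {j: True, c: False, i: False}


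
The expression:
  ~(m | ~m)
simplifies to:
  False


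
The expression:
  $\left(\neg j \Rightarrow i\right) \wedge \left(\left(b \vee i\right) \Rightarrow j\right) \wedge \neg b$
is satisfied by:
  {j: True, b: False}


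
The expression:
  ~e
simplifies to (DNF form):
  ~e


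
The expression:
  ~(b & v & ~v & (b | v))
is always true.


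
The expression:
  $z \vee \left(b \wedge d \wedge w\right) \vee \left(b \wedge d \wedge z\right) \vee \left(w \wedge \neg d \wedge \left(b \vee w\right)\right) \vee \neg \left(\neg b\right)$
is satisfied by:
  {b: True, z: True, w: True, d: False}
  {b: True, z: True, d: False, w: False}
  {b: True, z: True, w: True, d: True}
  {b: True, z: True, d: True, w: False}
  {b: True, w: True, d: False, z: False}
  {b: True, d: False, w: False, z: False}
  {b: True, w: True, d: True, z: False}
  {b: True, d: True, w: False, z: False}
  {w: True, z: True, d: False, b: False}
  {z: True, d: False, w: False, b: False}
  {w: True, z: True, d: True, b: False}
  {z: True, d: True, w: False, b: False}
  {w: True, z: False, d: False, b: False}


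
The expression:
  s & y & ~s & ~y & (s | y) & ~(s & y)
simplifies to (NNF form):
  False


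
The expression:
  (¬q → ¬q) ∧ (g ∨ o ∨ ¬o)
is always true.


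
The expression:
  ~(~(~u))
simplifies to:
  ~u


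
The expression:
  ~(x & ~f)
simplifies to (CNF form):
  f | ~x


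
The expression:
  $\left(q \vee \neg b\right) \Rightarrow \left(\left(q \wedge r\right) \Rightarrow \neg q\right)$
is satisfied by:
  {q: False, r: False}
  {r: True, q: False}
  {q: True, r: False}


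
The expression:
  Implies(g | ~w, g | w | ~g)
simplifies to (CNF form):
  True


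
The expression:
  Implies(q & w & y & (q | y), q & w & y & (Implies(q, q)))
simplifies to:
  True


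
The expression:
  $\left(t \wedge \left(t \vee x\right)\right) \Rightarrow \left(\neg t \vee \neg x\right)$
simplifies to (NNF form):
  $\neg t \vee \neg x$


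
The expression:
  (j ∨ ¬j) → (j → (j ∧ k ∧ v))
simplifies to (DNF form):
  (k ∧ v) ∨ ¬j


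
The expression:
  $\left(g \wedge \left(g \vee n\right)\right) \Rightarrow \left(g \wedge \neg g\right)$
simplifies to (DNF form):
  $\neg g$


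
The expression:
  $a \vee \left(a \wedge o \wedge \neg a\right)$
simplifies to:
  $a$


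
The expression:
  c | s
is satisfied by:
  {c: True, s: True}
  {c: True, s: False}
  {s: True, c: False}


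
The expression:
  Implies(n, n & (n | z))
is always true.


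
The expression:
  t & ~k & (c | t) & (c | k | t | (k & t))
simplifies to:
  t & ~k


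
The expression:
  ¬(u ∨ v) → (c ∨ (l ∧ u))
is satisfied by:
  {c: True, v: True, u: True}
  {c: True, v: True, u: False}
  {c: True, u: True, v: False}
  {c: True, u: False, v: False}
  {v: True, u: True, c: False}
  {v: True, u: False, c: False}
  {u: True, v: False, c: False}


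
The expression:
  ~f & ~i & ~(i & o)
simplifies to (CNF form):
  ~f & ~i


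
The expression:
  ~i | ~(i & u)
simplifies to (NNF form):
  ~i | ~u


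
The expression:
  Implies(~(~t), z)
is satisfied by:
  {z: True, t: False}
  {t: False, z: False}
  {t: True, z: True}


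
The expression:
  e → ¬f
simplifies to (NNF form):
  ¬e ∨ ¬f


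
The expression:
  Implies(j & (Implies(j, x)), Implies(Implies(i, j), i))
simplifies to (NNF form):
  i | ~j | ~x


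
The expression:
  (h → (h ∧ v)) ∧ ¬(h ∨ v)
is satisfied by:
  {v: False, h: False}


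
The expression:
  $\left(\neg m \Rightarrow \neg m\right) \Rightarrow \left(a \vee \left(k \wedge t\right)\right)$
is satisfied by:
  {a: True, t: True, k: True}
  {a: True, t: True, k: False}
  {a: True, k: True, t: False}
  {a: True, k: False, t: False}
  {t: True, k: True, a: False}


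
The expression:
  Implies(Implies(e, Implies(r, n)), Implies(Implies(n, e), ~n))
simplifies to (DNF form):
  ~e | ~n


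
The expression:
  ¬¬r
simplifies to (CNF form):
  r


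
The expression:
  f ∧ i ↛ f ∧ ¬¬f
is never true.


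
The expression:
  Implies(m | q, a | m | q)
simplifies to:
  True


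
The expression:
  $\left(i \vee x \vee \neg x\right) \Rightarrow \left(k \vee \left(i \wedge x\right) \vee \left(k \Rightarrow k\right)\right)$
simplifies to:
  $\text{True}$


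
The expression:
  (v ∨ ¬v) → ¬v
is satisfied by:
  {v: False}


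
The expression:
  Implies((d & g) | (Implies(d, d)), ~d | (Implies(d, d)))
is always true.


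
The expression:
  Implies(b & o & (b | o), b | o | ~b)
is always true.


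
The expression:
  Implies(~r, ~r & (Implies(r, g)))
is always true.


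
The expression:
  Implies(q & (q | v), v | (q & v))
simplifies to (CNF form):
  v | ~q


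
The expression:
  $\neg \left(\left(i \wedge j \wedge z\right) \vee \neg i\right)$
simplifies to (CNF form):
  $i \wedge \left(\neg j \vee \neg z\right)$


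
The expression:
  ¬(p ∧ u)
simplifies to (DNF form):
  ¬p ∨ ¬u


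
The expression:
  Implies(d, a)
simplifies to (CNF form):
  a | ~d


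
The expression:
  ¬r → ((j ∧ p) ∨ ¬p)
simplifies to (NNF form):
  j ∨ r ∨ ¬p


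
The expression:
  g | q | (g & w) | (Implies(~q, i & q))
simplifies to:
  g | q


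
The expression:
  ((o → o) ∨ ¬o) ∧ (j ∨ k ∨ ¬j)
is always true.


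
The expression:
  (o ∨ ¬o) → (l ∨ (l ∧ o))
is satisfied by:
  {l: True}


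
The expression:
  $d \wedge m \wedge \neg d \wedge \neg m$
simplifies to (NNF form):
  $\text{False}$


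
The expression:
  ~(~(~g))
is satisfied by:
  {g: False}


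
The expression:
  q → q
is always true.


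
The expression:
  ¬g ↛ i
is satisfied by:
  {g: False, i: False}


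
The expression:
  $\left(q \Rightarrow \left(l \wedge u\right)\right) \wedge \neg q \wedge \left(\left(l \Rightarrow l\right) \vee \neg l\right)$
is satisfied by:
  {q: False}


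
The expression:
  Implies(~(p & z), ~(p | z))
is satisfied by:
  {p: False, z: False}
  {z: True, p: True}


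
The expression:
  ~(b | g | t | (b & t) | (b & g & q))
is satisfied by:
  {g: False, t: False, b: False}


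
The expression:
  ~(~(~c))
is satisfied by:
  {c: False}


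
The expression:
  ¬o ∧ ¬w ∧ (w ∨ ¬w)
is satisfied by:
  {o: False, w: False}


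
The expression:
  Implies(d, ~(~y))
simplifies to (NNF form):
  y | ~d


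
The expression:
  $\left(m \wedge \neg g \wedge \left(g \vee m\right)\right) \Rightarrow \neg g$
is always true.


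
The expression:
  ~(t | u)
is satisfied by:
  {u: False, t: False}


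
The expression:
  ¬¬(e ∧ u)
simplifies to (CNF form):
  e ∧ u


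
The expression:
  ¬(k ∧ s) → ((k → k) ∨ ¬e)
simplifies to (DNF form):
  True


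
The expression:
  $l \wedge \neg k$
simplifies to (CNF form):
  $l \wedge \neg k$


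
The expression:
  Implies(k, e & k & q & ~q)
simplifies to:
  ~k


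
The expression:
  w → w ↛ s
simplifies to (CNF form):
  ¬s ∨ ¬w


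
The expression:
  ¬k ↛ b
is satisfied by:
  {b: True, k: False}
  {k: False, b: False}
  {k: True, b: True}


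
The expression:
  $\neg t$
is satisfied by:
  {t: False}


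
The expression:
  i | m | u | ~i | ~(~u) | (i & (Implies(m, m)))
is always true.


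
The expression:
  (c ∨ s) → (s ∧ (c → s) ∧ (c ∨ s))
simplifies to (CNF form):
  s ∨ ¬c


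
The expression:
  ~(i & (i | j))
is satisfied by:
  {i: False}


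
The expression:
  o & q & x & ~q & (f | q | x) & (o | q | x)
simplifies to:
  False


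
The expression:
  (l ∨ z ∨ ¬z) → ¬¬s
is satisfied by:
  {s: True}


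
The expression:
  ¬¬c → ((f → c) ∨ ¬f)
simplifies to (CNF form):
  True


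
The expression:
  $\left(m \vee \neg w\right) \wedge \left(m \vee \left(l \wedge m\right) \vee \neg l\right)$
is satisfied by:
  {m: True, l: False, w: False}
  {m: True, w: True, l: False}
  {m: True, l: True, w: False}
  {m: True, w: True, l: True}
  {w: False, l: False, m: False}


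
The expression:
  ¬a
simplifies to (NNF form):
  ¬a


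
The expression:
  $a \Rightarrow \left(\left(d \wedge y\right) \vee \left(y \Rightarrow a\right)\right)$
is always true.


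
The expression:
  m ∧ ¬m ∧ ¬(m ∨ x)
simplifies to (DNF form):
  False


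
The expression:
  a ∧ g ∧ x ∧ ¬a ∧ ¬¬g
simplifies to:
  False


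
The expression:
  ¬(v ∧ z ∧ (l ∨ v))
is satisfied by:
  {v: False, z: False}
  {z: True, v: False}
  {v: True, z: False}


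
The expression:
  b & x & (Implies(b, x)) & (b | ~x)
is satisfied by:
  {b: True, x: True}


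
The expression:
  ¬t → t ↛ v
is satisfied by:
  {t: True}


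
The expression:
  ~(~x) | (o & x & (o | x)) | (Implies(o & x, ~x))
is always true.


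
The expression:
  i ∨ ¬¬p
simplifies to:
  i ∨ p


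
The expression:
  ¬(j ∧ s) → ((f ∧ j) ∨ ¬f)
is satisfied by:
  {j: True, f: False}
  {f: False, j: False}
  {f: True, j: True}


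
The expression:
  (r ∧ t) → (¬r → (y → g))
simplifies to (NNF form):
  True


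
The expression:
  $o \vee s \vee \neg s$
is always true.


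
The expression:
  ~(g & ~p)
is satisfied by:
  {p: True, g: False}
  {g: False, p: False}
  {g: True, p: True}


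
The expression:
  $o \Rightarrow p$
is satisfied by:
  {p: True, o: False}
  {o: False, p: False}
  {o: True, p: True}


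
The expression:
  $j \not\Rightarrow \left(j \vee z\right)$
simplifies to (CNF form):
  $\text{False}$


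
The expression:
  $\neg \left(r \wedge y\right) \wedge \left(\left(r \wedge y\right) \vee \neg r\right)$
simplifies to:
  $\neg r$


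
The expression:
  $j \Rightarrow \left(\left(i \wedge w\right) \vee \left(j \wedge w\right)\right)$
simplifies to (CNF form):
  $w \vee \neg j$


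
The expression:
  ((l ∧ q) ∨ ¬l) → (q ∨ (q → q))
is always true.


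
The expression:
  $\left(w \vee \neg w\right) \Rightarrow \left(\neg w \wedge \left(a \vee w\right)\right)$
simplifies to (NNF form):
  $a \wedge \neg w$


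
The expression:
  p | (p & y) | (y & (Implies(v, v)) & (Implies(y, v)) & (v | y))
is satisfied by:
  {y: True, p: True, v: True}
  {y: True, p: True, v: False}
  {p: True, v: True, y: False}
  {p: True, v: False, y: False}
  {y: True, v: True, p: False}


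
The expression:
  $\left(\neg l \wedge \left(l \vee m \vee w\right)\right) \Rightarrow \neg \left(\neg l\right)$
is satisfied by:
  {l: True, m: False, w: False}
  {l: True, w: True, m: False}
  {l: True, m: True, w: False}
  {l: True, w: True, m: True}
  {w: False, m: False, l: False}


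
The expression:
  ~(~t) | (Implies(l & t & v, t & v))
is always true.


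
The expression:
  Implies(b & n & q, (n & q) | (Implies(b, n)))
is always true.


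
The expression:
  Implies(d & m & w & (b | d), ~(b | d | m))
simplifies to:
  ~d | ~m | ~w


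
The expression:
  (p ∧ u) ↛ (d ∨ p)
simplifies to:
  False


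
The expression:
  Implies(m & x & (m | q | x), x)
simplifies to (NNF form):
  True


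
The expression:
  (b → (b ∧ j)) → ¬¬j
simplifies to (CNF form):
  b ∨ j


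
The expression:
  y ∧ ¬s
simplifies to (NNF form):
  y ∧ ¬s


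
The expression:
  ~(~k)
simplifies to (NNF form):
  k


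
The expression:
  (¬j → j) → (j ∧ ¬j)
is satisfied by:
  {j: False}


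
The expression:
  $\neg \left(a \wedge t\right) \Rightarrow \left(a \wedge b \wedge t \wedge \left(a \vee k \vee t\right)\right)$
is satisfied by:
  {t: True, a: True}


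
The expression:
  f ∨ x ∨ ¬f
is always true.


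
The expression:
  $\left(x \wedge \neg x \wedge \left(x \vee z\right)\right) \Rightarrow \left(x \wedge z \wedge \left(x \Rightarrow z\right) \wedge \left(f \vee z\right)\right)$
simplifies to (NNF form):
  $\text{True}$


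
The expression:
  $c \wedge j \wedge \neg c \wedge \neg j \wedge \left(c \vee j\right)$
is never true.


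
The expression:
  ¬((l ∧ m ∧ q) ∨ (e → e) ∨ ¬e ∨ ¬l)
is never true.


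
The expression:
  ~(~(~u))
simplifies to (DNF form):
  ~u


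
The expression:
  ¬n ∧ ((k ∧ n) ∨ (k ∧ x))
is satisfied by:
  {x: True, k: True, n: False}


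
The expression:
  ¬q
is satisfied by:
  {q: False}


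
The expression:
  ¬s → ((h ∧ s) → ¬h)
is always true.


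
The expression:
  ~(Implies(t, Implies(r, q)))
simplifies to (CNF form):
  r & t & ~q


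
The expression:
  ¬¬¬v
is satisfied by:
  {v: False}


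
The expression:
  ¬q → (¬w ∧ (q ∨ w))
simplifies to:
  q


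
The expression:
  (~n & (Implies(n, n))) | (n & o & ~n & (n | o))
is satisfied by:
  {n: False}


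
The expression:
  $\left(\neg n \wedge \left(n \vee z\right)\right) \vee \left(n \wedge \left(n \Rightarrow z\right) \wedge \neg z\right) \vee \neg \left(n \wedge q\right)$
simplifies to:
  $\neg n \vee \neg q$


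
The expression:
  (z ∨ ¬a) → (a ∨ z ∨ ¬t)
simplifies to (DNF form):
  a ∨ z ∨ ¬t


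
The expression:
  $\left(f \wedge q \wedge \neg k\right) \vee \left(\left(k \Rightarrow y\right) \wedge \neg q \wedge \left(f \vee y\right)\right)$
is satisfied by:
  {f: True, y: True, k: False, q: False}
  {f: True, k: False, y: False, q: False}
  {y: True, f: False, k: False, q: False}
  {q: True, f: True, y: True, k: False}
  {q: True, f: True, k: False, y: False}
  {f: True, y: True, k: True, q: False}
  {y: True, k: True, q: False, f: False}


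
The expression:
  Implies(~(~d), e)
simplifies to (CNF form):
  e | ~d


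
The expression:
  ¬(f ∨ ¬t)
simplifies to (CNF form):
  t ∧ ¬f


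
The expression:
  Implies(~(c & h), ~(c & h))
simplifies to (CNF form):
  True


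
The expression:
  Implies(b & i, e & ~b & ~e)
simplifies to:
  ~b | ~i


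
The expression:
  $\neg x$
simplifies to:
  $\neg x$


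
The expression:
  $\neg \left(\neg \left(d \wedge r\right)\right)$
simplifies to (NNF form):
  $d \wedge r$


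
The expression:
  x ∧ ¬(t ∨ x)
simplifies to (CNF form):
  False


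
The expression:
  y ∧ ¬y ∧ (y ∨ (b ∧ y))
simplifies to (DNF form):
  False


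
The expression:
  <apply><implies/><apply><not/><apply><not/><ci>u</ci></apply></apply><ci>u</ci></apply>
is always true.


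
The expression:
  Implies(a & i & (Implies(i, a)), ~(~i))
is always true.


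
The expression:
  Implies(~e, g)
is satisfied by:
  {e: True, g: True}
  {e: True, g: False}
  {g: True, e: False}


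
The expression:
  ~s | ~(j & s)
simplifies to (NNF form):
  ~j | ~s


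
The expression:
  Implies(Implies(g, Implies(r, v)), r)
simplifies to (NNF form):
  r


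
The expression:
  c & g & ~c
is never true.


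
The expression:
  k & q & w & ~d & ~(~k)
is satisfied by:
  {w: True, q: True, k: True, d: False}


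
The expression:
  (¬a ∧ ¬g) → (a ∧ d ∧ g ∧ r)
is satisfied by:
  {a: True, g: True}
  {a: True, g: False}
  {g: True, a: False}


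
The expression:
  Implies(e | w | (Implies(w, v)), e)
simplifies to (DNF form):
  e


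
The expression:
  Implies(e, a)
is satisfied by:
  {a: True, e: False}
  {e: False, a: False}
  {e: True, a: True}


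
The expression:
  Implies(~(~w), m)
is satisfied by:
  {m: True, w: False}
  {w: False, m: False}
  {w: True, m: True}


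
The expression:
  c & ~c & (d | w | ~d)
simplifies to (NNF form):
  False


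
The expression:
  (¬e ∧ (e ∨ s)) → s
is always true.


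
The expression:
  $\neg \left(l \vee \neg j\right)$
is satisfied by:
  {j: True, l: False}


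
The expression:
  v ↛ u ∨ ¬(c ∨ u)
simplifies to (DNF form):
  (v ∧ ¬u) ∨ (¬c ∧ ¬u)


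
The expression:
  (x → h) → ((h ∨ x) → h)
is always true.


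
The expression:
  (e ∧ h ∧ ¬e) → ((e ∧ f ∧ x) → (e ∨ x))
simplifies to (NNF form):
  True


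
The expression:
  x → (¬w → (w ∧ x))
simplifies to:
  w ∨ ¬x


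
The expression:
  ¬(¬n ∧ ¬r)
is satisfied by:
  {r: True, n: True}
  {r: True, n: False}
  {n: True, r: False}


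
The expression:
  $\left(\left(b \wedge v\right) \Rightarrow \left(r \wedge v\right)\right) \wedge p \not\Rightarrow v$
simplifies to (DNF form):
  $p \wedge \neg v$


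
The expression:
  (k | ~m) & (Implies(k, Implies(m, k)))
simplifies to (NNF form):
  k | ~m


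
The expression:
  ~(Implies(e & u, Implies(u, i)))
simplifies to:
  e & u & ~i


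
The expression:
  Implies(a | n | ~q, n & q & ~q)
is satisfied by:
  {q: True, n: False, a: False}


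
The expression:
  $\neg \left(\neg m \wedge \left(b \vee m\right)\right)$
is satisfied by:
  {m: True, b: False}
  {b: False, m: False}
  {b: True, m: True}


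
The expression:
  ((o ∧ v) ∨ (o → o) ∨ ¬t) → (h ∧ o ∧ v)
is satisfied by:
  {h: True, o: True, v: True}


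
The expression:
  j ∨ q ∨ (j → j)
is always true.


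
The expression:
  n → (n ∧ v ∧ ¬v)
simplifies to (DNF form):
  ¬n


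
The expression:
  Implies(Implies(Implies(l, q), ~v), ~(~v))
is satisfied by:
  {v: True}


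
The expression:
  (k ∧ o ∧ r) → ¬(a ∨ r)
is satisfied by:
  {k: False, o: False, r: False}
  {r: True, k: False, o: False}
  {o: True, k: False, r: False}
  {r: True, o: True, k: False}
  {k: True, r: False, o: False}
  {r: True, k: True, o: False}
  {o: True, k: True, r: False}


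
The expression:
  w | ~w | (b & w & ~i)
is always true.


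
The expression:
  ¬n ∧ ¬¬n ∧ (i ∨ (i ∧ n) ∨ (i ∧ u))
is never true.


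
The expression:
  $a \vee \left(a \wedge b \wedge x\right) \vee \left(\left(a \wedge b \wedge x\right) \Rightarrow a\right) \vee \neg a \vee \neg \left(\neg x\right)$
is always true.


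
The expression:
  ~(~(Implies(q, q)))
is always true.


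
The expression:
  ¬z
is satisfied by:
  {z: False}


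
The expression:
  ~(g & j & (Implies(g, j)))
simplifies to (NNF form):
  ~g | ~j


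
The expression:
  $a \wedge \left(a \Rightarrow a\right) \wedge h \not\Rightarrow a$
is never true.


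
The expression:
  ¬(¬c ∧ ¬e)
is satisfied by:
  {c: True, e: True}
  {c: True, e: False}
  {e: True, c: False}


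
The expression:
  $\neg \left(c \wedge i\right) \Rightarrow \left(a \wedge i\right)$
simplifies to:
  $i \wedge \left(a \vee c\right)$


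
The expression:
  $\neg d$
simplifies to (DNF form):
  $\neg d$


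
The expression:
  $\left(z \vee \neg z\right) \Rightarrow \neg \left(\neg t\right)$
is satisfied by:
  {t: True}


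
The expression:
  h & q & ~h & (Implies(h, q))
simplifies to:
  False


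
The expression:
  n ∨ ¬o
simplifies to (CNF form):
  n ∨ ¬o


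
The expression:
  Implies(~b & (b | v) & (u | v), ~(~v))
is always true.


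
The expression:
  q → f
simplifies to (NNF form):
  f ∨ ¬q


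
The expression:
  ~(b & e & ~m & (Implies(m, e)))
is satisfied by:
  {m: True, e: False, b: False}
  {e: False, b: False, m: False}
  {b: True, m: True, e: False}
  {b: True, e: False, m: False}
  {m: True, e: True, b: False}
  {e: True, m: False, b: False}
  {b: True, e: True, m: True}


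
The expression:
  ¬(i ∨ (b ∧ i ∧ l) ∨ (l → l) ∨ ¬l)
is never true.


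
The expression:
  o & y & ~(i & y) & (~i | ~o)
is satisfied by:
  {o: True, y: True, i: False}


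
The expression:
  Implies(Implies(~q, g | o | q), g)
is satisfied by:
  {g: True, o: False, q: False}
  {q: True, g: True, o: False}
  {g: True, o: True, q: False}
  {q: True, g: True, o: True}
  {q: False, o: False, g: False}


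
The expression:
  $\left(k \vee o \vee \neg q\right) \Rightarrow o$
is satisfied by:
  {o: True, q: True, k: False}
  {o: True, q: False, k: False}
  {o: True, k: True, q: True}
  {o: True, k: True, q: False}
  {q: True, k: False, o: False}


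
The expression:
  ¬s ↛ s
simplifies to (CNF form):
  ¬s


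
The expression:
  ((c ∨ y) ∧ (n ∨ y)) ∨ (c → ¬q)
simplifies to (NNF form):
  n ∨ y ∨ ¬c ∨ ¬q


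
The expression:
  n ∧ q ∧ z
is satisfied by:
  {z: True, q: True, n: True}


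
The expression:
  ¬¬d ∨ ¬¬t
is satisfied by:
  {d: True, t: True}
  {d: True, t: False}
  {t: True, d: False}


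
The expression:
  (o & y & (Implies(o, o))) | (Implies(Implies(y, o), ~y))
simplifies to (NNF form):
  True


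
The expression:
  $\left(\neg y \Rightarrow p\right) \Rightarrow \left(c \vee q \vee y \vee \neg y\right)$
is always true.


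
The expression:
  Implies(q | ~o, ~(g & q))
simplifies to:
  ~g | ~q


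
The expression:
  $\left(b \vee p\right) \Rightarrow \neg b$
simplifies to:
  $\neg b$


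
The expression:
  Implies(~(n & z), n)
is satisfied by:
  {n: True}


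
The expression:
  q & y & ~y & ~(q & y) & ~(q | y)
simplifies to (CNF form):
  False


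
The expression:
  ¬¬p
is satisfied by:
  {p: True}


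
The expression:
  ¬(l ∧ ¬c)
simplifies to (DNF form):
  c ∨ ¬l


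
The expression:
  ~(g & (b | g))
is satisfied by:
  {g: False}


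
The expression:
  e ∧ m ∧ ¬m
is never true.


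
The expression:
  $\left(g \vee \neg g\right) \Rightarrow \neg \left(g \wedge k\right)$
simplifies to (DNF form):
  $\neg g \vee \neg k$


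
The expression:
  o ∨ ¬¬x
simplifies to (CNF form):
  o ∨ x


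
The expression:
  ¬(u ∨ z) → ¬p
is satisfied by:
  {z: True, u: True, p: False}
  {z: True, p: False, u: False}
  {u: True, p: False, z: False}
  {u: False, p: False, z: False}
  {z: True, u: True, p: True}
  {z: True, p: True, u: False}
  {u: True, p: True, z: False}


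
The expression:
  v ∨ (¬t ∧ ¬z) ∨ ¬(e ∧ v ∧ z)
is always true.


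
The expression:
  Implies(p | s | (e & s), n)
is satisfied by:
  {n: True, s: False, p: False}
  {n: True, p: True, s: False}
  {n: True, s: True, p: False}
  {n: True, p: True, s: True}
  {p: False, s: False, n: False}


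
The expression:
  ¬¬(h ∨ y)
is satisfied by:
  {y: True, h: True}
  {y: True, h: False}
  {h: True, y: False}


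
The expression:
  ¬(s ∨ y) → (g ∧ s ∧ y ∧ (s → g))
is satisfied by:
  {y: True, s: True}
  {y: True, s: False}
  {s: True, y: False}


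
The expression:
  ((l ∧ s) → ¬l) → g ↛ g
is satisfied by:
  {s: True, l: True}


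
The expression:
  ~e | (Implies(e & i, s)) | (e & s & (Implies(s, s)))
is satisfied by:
  {s: True, e: False, i: False}
  {e: False, i: False, s: False}
  {s: True, i: True, e: False}
  {i: True, e: False, s: False}
  {s: True, e: True, i: False}
  {e: True, s: False, i: False}
  {s: True, i: True, e: True}


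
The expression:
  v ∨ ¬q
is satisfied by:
  {v: True, q: False}
  {q: False, v: False}
  {q: True, v: True}


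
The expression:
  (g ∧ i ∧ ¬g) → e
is always true.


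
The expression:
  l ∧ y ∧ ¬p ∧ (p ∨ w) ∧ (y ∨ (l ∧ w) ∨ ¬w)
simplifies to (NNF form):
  l ∧ w ∧ y ∧ ¬p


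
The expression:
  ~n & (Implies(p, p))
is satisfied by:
  {n: False}


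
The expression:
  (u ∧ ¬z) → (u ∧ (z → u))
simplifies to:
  True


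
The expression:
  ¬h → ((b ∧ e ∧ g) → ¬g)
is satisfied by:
  {h: True, g: False, e: False, b: False}
  {h: False, g: False, e: False, b: False}
  {h: True, b: True, g: False, e: False}
  {b: True, h: False, g: False, e: False}
  {h: True, e: True, b: False, g: False}
  {e: True, b: False, g: False, h: False}
  {h: True, b: True, e: True, g: False}
  {b: True, e: True, h: False, g: False}
  {h: True, g: True, b: False, e: False}
  {g: True, b: False, e: False, h: False}
  {h: True, b: True, g: True, e: False}
  {b: True, g: True, h: False, e: False}
  {h: True, e: True, g: True, b: False}
  {e: True, g: True, b: False, h: False}
  {h: True, b: True, e: True, g: True}


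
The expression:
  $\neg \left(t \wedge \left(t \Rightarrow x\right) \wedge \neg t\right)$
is always true.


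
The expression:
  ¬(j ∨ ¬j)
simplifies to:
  False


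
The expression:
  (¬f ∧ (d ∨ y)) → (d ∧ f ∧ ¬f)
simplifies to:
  f ∨ (¬d ∧ ¬y)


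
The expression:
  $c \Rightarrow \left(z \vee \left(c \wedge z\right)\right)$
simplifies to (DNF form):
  $z \vee \neg c$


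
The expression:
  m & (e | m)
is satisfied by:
  {m: True}


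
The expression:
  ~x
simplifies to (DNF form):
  ~x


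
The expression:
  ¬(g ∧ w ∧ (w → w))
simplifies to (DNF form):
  ¬g ∨ ¬w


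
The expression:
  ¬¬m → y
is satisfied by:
  {y: True, m: False}
  {m: False, y: False}
  {m: True, y: True}


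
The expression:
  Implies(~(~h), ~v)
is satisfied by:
  {h: False, v: False}
  {v: True, h: False}
  {h: True, v: False}


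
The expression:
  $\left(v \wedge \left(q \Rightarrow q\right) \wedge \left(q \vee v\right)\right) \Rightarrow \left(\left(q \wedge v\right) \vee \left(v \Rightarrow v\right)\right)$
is always true.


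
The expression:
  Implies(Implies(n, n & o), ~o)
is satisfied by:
  {o: False}


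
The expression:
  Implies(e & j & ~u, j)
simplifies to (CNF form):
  True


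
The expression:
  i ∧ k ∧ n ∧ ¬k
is never true.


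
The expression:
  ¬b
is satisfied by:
  {b: False}


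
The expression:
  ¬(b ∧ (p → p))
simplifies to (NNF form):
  ¬b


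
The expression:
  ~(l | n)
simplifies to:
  ~l & ~n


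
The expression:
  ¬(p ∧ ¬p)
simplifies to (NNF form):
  True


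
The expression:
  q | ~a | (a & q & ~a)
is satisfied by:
  {q: True, a: False}
  {a: False, q: False}
  {a: True, q: True}


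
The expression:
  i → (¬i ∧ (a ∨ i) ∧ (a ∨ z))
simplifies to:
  ¬i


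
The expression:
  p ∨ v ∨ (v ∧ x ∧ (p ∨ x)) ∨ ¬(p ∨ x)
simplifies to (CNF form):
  p ∨ v ∨ ¬x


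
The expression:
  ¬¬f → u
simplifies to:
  u ∨ ¬f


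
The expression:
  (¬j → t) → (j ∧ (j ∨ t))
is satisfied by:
  {j: True, t: False}
  {t: False, j: False}
  {t: True, j: True}


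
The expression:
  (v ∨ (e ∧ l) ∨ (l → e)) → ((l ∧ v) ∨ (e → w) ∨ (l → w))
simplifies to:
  v ∨ w ∨ ¬e ∨ ¬l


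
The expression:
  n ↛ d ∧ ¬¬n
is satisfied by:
  {n: True, d: False}


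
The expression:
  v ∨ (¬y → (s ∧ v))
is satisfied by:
  {y: True, v: True}
  {y: True, v: False}
  {v: True, y: False}


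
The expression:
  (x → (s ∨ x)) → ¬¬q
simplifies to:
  q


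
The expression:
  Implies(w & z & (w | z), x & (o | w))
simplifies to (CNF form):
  x | ~w | ~z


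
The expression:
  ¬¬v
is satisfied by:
  {v: True}


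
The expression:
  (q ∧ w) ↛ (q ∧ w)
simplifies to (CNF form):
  False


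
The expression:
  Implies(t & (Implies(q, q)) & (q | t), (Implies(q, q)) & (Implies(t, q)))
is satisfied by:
  {q: True, t: False}
  {t: False, q: False}
  {t: True, q: True}


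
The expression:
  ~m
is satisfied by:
  {m: False}


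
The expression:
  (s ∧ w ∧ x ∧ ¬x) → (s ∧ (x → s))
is always true.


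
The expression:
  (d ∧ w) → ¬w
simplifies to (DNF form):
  ¬d ∨ ¬w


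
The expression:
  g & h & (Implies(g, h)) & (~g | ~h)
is never true.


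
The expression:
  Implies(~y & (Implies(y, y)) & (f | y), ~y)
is always true.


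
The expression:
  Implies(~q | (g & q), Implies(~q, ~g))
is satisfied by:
  {q: True, g: False}
  {g: False, q: False}
  {g: True, q: True}


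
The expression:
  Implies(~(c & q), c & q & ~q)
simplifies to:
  c & q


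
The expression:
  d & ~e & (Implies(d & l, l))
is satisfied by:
  {d: True, e: False}


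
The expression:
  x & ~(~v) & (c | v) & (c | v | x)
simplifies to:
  v & x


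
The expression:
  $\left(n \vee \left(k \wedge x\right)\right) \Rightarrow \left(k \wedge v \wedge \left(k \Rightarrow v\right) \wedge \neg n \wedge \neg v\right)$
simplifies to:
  $\neg n \wedge \left(\neg k \vee \neg x\right)$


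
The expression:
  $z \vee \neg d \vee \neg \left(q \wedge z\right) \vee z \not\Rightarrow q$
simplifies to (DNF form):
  $\text{True}$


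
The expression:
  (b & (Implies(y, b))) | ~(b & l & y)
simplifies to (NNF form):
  True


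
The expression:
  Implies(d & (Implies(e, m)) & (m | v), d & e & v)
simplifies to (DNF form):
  ~d | (e & v) | (~m & ~v)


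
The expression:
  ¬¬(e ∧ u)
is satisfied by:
  {e: True, u: True}


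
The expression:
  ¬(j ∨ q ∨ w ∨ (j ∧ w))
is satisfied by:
  {q: False, w: False, j: False}


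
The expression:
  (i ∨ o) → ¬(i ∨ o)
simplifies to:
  ¬i ∧ ¬o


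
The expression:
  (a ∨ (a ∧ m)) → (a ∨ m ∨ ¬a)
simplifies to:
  True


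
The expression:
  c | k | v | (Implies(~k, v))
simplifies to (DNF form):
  c | k | v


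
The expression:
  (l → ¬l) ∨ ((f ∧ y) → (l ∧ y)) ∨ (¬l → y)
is always true.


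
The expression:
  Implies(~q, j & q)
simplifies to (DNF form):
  q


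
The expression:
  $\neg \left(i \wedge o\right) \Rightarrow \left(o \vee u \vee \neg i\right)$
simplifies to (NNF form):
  $o \vee u \vee \neg i$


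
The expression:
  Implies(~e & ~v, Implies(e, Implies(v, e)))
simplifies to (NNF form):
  True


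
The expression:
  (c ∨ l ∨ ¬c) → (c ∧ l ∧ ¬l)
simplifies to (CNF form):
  False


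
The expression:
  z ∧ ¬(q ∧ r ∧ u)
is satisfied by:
  {z: True, u: False, q: False, r: False}
  {z: True, r: True, u: False, q: False}
  {z: True, q: True, u: False, r: False}
  {z: True, r: True, q: True, u: False}
  {z: True, u: True, q: False, r: False}
  {z: True, r: True, u: True, q: False}
  {z: True, q: True, u: True, r: False}


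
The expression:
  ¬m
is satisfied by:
  {m: False}


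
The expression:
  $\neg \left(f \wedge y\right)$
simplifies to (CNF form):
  $\neg f \vee \neg y$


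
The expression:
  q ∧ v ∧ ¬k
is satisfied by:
  {q: True, v: True, k: False}


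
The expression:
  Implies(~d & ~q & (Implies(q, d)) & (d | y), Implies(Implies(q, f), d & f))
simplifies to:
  d | q | ~y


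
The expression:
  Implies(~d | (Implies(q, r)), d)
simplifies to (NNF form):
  d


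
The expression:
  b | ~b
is always true.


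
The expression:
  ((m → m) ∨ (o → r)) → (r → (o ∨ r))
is always true.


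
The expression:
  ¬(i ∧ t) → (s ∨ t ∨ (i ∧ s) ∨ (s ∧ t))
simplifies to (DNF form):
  s ∨ t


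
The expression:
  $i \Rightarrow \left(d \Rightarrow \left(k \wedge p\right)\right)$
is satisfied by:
  {k: True, p: True, d: False, i: False}
  {k: True, p: False, d: False, i: False}
  {p: True, i: False, k: False, d: False}
  {i: False, p: False, k: False, d: False}
  {i: True, k: True, p: True, d: False}
  {i: True, k: True, p: False, d: False}
  {i: True, p: True, k: False, d: False}
  {i: True, p: False, k: False, d: False}
  {d: True, k: True, p: True, i: False}
  {d: True, k: True, p: False, i: False}
  {d: True, p: True, k: False, i: False}
  {d: True, p: False, k: False, i: False}
  {i: True, d: True, k: True, p: True}


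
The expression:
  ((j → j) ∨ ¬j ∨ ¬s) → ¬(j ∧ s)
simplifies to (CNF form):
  ¬j ∨ ¬s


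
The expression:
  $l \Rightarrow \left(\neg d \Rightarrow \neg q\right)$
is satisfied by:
  {d: True, l: False, q: False}
  {l: False, q: False, d: False}
  {d: True, q: True, l: False}
  {q: True, l: False, d: False}
  {d: True, l: True, q: False}
  {l: True, d: False, q: False}
  {d: True, q: True, l: True}


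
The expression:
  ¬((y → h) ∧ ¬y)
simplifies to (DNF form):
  y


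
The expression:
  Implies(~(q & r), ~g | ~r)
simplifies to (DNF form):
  q | ~g | ~r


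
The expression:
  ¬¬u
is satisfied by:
  {u: True}


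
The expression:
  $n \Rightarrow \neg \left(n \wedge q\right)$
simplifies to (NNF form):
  $\neg n \vee \neg q$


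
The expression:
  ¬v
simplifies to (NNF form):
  ¬v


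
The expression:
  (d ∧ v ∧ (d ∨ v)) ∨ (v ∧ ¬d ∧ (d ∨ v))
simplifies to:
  v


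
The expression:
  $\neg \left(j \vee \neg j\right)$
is never true.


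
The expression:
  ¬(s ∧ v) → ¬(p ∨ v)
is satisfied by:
  {s: True, p: False, v: False}
  {s: False, p: False, v: False}
  {v: True, s: True, p: False}
  {v: True, p: True, s: True}


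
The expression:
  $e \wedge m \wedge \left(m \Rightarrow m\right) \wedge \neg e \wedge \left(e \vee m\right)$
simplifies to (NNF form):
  $\text{False}$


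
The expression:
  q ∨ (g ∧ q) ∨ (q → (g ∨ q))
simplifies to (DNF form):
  True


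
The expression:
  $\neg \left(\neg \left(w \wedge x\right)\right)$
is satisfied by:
  {w: True, x: True}


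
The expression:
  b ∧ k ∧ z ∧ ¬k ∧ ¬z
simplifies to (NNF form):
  False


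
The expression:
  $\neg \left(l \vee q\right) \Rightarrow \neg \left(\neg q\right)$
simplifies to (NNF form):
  $l \vee q$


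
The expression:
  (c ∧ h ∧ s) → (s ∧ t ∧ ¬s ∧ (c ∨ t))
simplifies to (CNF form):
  ¬c ∨ ¬h ∨ ¬s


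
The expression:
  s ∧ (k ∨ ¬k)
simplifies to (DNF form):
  s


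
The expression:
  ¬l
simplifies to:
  ¬l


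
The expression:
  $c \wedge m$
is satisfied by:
  {c: True, m: True}


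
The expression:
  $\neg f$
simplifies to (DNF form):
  $\neg f$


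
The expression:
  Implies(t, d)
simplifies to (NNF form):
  d | ~t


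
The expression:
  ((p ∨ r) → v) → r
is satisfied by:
  {r: True, p: True, v: False}
  {r: True, p: False, v: False}
  {r: True, v: True, p: True}
  {r: True, v: True, p: False}
  {p: True, v: False, r: False}


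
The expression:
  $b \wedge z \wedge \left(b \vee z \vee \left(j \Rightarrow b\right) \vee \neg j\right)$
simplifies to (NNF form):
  $b \wedge z$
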